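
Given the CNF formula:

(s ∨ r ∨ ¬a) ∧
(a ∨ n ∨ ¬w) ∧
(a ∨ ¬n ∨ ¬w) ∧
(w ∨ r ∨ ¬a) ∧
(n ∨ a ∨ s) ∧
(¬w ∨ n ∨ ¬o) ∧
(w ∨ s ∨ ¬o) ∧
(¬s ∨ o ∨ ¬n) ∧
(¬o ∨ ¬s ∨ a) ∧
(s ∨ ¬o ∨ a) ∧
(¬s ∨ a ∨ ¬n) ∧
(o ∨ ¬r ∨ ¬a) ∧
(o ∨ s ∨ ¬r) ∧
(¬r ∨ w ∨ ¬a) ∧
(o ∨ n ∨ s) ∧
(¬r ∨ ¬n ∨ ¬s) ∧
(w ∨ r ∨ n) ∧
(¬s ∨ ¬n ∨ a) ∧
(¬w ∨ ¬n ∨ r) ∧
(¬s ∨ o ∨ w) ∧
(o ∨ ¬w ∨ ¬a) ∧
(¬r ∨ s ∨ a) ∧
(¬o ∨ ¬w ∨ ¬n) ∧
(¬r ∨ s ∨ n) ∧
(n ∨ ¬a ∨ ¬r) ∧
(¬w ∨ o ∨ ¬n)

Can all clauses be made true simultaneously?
Yes

Yes, the formula is satisfiable.

One satisfying assignment is: w=False, s=False, a=False, n=True, o=False, r=False

Verification: With this assignment, all 26 clauses evaluate to true.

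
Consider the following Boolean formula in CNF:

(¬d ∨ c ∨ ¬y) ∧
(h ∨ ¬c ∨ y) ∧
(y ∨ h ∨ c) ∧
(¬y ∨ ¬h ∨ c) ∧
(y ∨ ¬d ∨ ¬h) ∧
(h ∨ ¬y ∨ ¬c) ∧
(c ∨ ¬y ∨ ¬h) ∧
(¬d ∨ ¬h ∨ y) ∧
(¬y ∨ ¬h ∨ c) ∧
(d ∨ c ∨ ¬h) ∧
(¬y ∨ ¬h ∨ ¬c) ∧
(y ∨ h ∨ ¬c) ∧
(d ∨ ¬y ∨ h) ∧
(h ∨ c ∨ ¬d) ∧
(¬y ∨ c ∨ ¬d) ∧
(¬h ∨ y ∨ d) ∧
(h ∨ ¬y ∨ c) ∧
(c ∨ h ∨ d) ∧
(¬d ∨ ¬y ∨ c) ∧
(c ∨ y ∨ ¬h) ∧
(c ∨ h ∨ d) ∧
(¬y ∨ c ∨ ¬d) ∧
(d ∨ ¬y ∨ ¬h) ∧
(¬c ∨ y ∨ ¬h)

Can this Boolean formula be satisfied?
No

No, the formula is not satisfiable.

No assignment of truth values to the variables can make all 24 clauses true simultaneously.

The formula is UNSAT (unsatisfiable).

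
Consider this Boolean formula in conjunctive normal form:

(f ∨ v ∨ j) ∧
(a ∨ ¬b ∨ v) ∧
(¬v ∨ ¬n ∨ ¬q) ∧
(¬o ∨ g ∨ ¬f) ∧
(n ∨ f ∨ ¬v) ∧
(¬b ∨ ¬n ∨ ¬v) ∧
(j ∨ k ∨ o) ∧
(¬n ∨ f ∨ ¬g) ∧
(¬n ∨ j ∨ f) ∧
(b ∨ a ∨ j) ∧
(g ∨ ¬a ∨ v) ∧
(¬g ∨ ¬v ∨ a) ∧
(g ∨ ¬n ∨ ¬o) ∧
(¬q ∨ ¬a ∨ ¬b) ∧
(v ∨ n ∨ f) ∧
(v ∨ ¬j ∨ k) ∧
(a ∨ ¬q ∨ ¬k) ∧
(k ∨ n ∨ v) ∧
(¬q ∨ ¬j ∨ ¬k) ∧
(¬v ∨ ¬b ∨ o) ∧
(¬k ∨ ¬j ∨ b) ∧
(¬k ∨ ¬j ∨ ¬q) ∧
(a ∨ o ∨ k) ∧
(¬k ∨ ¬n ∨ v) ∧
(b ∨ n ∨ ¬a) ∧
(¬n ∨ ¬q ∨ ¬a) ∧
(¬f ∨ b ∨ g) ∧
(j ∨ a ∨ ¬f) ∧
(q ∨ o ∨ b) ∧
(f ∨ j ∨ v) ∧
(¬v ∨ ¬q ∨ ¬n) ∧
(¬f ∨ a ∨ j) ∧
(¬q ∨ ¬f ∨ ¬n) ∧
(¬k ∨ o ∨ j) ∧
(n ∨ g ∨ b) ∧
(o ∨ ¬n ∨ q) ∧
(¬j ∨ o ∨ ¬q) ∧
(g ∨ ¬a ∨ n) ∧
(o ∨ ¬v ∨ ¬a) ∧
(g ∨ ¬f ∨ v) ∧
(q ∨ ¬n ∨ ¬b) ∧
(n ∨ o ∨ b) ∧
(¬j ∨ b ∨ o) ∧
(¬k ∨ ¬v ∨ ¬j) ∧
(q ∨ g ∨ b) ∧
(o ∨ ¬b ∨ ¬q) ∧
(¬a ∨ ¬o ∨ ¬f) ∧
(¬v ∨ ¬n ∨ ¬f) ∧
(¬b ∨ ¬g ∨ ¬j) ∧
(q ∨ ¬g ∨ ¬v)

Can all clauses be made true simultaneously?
No

No, the formula is not satisfiable.

No assignment of truth values to the variables can make all 50 clauses true simultaneously.

The formula is UNSAT (unsatisfiable).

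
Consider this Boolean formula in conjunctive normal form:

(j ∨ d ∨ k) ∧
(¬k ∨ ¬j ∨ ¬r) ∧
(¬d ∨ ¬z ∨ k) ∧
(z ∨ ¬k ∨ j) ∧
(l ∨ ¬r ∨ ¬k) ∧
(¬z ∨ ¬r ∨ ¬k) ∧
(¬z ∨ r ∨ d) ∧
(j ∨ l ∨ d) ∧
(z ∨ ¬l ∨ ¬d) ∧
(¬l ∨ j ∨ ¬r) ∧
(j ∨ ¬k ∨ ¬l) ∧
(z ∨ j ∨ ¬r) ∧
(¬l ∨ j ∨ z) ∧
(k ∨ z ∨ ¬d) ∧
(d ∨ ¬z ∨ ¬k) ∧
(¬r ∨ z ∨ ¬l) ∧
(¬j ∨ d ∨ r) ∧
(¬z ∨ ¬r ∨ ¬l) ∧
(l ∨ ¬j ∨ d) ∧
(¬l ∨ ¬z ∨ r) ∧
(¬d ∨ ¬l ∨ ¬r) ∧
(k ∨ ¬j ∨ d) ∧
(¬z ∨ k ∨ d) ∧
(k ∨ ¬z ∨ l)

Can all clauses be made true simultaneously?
Yes

Yes, the formula is satisfiable.

One satisfying assignment is: d=True, j=True, z=False, r=False, l=False, k=True

Verification: With this assignment, all 24 clauses evaluate to true.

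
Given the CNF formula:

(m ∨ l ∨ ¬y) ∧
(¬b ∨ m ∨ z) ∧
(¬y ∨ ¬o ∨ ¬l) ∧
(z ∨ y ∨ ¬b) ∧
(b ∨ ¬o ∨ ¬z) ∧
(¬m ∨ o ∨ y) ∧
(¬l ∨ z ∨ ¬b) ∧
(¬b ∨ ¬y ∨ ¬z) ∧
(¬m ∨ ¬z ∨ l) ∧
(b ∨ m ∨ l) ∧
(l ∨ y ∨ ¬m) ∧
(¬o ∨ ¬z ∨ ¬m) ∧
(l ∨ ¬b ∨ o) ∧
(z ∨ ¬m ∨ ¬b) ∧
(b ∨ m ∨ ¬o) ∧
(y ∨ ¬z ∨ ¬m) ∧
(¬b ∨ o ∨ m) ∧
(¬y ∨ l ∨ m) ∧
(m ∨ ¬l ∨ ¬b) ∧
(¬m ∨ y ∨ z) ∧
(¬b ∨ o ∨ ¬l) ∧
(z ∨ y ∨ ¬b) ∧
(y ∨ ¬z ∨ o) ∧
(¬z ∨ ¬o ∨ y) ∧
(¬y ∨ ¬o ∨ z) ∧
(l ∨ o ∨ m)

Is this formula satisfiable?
Yes

Yes, the formula is satisfiable.

One satisfying assignment is: z=False, b=False, y=False, l=True, m=False, o=False

Verification: With this assignment, all 26 clauses evaluate to true.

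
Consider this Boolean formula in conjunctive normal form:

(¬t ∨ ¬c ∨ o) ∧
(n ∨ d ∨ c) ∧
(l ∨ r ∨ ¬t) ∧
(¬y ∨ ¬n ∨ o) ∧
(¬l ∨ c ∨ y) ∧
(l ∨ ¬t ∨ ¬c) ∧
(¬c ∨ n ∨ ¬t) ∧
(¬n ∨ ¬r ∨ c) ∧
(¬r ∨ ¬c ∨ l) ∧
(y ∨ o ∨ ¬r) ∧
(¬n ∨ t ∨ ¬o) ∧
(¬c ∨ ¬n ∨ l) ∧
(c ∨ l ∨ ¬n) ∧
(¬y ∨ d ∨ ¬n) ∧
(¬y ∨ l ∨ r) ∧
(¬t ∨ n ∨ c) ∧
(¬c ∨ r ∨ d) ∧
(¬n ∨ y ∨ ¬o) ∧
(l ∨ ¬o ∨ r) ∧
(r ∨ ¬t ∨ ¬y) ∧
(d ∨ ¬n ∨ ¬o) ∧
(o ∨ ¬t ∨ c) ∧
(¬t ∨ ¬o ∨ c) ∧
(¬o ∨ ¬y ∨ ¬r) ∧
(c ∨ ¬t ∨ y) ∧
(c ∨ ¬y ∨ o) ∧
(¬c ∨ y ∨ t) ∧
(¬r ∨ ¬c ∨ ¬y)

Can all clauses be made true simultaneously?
Yes

Yes, the formula is satisfiable.

One satisfying assignment is: y=False, o=False, n=False, t=False, c=False, l=False, d=True, r=False

Verification: With this assignment, all 28 clauses evaluate to true.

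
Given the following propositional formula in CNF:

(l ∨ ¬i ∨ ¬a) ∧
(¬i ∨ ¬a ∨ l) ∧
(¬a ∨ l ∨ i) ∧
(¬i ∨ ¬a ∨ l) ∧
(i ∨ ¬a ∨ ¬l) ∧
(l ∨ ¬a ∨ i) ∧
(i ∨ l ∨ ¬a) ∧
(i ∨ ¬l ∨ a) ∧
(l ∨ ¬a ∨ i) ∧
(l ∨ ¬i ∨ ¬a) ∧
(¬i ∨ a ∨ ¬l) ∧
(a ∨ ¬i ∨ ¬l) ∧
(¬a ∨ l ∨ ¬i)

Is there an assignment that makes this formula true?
Yes

Yes, the formula is satisfiable.

One satisfying assignment is: i=False, a=False, l=False

Verification: With this assignment, all 13 clauses evaluate to true.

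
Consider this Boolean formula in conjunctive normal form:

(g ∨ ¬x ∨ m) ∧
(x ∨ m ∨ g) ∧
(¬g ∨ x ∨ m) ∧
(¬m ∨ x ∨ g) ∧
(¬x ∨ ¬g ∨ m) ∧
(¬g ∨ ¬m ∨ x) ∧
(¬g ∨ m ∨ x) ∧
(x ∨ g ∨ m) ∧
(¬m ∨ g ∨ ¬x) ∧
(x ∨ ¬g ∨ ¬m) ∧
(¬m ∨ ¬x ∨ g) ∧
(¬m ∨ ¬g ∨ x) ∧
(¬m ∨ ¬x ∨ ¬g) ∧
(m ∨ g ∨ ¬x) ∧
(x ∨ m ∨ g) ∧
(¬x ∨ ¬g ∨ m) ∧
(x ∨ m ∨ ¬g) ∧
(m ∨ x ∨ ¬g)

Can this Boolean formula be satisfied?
No

No, the formula is not satisfiable.

No assignment of truth values to the variables can make all 18 clauses true simultaneously.

The formula is UNSAT (unsatisfiable).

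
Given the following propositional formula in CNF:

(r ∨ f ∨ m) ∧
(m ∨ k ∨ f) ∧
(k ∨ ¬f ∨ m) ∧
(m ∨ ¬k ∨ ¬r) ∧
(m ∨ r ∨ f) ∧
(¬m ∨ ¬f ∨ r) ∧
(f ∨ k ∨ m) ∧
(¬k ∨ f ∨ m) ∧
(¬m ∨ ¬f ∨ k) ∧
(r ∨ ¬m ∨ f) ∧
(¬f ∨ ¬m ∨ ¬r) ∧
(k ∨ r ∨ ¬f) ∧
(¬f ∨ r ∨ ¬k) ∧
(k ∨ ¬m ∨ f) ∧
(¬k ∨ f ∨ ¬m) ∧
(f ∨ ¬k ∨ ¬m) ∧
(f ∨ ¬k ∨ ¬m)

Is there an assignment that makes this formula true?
No

No, the formula is not satisfiable.

No assignment of truth values to the variables can make all 17 clauses true simultaneously.

The formula is UNSAT (unsatisfiable).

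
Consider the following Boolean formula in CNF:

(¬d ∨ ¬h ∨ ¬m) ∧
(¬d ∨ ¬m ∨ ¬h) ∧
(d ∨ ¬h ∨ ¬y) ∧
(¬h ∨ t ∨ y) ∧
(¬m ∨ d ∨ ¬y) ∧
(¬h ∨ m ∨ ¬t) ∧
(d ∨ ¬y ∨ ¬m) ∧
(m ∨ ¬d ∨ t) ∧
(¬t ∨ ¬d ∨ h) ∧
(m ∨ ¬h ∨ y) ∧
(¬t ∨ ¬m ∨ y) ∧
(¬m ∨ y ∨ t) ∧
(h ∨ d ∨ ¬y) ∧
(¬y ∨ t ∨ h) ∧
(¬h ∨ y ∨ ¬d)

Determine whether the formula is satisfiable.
Yes

Yes, the formula is satisfiable.

One satisfying assignment is: y=False, m=False, t=False, d=False, h=False

Verification: With this assignment, all 15 clauses evaluate to true.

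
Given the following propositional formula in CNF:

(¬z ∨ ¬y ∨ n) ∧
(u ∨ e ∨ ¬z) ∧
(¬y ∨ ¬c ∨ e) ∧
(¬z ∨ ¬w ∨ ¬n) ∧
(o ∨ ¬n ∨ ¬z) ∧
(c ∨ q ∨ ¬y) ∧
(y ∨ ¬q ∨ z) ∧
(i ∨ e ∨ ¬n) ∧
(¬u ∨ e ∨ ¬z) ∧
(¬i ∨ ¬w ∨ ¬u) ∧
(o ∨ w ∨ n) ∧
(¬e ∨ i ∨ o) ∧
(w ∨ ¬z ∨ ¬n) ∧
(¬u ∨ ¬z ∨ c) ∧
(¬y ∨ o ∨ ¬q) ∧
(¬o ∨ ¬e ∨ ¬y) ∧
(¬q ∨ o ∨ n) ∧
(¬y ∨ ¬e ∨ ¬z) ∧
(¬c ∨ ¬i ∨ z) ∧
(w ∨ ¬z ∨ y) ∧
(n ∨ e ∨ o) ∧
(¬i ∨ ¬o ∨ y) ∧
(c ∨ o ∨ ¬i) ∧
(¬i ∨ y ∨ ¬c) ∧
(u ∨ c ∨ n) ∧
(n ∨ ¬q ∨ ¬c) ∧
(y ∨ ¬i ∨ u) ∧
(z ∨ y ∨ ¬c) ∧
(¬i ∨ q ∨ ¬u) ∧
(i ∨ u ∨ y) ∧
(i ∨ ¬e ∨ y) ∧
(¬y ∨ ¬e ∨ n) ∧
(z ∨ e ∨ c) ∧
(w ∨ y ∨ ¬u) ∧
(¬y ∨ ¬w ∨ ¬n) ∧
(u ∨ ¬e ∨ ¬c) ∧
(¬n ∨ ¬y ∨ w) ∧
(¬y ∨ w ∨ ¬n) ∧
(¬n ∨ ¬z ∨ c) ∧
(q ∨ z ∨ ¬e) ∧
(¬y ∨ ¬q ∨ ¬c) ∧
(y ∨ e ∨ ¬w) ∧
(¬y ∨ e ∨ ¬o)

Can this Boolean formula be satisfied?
No

No, the formula is not satisfiable.

No assignment of truth values to the variables can make all 43 clauses true simultaneously.

The formula is UNSAT (unsatisfiable).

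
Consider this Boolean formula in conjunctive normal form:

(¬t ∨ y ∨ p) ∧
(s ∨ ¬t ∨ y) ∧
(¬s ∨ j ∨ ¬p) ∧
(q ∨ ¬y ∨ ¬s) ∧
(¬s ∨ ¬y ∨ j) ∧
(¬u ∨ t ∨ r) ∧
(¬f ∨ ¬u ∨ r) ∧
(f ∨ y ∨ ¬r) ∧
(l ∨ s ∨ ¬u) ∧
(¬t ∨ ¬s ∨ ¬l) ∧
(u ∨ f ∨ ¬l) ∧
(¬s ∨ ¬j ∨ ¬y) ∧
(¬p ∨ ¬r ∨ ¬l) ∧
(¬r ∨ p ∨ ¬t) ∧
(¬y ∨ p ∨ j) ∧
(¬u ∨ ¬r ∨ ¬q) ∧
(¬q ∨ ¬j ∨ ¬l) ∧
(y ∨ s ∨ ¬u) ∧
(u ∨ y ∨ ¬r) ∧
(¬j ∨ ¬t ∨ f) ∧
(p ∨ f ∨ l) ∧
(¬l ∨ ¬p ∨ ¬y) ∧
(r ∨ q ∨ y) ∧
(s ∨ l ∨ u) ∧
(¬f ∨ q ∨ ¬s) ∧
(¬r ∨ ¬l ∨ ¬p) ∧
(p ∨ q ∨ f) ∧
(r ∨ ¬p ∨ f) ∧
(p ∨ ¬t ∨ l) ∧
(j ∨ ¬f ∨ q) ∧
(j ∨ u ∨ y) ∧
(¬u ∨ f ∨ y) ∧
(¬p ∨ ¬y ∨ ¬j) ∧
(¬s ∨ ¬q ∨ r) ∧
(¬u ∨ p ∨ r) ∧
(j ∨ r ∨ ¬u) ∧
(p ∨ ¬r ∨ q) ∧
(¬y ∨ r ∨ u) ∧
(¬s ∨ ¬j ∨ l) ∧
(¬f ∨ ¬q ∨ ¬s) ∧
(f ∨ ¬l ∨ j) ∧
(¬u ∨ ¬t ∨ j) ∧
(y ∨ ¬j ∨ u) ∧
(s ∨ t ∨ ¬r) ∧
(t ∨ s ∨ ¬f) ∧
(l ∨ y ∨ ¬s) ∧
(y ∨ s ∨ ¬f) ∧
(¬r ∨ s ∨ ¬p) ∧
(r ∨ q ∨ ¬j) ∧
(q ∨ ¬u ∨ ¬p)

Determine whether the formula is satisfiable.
No

No, the formula is not satisfiable.

No assignment of truth values to the variables can make all 50 clauses true simultaneously.

The formula is UNSAT (unsatisfiable).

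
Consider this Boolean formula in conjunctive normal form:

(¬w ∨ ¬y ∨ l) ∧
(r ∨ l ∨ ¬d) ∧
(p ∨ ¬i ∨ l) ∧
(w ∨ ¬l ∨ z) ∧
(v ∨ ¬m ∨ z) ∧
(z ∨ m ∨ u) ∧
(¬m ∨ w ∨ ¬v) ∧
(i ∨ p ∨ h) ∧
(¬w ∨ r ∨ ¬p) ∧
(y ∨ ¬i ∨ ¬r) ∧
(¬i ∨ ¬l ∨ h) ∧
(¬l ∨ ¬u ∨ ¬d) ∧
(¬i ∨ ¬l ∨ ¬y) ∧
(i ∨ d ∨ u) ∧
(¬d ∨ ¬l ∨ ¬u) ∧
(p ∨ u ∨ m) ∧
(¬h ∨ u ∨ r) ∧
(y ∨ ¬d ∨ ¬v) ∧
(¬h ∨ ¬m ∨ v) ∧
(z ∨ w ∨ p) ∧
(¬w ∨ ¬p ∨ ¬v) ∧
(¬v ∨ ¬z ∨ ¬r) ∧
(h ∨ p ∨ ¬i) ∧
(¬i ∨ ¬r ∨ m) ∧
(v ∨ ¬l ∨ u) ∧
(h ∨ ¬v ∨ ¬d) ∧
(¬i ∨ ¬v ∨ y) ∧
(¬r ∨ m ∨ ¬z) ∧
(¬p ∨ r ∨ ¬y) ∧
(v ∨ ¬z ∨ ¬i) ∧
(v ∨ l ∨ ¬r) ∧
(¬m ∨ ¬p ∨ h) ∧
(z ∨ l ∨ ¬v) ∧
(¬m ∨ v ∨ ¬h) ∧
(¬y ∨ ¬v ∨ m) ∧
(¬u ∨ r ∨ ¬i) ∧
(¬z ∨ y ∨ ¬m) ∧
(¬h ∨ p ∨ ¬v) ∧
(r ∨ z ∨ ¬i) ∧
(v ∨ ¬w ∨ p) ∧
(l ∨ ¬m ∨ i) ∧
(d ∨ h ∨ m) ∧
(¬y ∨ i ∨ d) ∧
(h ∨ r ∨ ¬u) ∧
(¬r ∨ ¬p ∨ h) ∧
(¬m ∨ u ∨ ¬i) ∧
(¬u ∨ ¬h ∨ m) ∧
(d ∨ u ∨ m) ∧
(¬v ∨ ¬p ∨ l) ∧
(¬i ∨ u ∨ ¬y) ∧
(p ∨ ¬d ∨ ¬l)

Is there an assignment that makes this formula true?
No

No, the formula is not satisfiable.

No assignment of truth values to the variables can make all 51 clauses true simultaneously.

The formula is UNSAT (unsatisfiable).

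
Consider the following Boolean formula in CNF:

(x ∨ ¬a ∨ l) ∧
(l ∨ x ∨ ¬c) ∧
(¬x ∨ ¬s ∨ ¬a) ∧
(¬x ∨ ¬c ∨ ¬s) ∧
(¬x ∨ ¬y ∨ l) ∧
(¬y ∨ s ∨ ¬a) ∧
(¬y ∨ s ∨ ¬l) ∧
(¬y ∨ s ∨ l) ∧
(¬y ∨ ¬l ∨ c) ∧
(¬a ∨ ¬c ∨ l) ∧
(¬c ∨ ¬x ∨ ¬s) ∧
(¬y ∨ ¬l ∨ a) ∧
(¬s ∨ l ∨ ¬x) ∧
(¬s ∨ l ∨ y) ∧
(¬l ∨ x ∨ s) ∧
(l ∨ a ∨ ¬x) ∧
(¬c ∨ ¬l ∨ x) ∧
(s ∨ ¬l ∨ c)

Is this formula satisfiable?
Yes

Yes, the formula is satisfiable.

One satisfying assignment is: x=False, c=False, s=False, y=False, a=False, l=False

Verification: With this assignment, all 18 clauses evaluate to true.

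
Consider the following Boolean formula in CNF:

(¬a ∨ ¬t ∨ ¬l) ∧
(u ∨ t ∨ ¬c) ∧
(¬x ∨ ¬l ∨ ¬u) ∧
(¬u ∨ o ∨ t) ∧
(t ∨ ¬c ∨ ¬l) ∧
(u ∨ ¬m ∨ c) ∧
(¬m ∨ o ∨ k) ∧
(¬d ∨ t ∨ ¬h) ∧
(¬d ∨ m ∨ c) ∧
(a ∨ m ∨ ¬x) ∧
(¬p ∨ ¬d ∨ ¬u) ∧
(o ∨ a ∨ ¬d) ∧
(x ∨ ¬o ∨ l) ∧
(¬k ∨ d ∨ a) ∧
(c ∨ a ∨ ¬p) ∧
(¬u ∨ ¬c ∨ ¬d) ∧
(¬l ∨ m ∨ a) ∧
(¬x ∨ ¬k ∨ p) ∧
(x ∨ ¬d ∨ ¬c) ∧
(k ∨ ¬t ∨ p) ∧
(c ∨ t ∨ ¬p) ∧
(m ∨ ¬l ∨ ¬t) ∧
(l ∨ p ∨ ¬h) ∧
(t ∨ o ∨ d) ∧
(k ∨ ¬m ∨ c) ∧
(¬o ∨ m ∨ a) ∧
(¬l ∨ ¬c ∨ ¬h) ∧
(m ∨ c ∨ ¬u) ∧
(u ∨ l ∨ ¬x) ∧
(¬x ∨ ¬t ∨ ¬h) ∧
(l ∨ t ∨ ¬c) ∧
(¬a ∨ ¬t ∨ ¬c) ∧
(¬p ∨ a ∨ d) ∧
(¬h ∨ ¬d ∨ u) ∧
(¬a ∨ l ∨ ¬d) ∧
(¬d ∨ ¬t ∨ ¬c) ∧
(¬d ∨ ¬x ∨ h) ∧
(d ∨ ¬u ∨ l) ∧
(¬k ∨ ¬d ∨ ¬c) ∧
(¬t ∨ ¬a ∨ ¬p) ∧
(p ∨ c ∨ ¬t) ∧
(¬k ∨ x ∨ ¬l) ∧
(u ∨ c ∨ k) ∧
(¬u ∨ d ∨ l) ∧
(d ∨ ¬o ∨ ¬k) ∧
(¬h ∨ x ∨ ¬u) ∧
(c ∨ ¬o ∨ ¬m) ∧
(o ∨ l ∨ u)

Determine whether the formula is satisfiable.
No

No, the formula is not satisfiable.

No assignment of truth values to the variables can make all 48 clauses true simultaneously.

The formula is UNSAT (unsatisfiable).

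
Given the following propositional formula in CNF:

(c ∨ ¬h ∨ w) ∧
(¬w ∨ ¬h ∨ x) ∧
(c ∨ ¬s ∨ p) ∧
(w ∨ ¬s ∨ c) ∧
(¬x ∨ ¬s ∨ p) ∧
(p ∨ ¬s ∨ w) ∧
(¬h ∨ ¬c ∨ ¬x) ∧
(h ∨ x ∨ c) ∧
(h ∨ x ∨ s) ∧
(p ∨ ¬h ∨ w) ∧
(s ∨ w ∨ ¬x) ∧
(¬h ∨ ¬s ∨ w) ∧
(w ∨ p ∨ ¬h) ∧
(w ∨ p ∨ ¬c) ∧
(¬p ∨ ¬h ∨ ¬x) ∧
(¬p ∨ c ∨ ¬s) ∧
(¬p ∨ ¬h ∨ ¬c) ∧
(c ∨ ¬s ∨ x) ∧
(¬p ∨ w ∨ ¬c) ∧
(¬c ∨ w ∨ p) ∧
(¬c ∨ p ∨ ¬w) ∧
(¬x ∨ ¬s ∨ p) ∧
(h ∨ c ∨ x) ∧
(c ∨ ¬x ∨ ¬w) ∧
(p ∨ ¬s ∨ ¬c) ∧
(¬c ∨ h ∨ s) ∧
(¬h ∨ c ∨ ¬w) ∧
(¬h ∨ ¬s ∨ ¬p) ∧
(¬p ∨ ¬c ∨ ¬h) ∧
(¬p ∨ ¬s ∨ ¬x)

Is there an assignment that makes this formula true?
Yes

Yes, the formula is satisfiable.

One satisfying assignment is: s=True, h=False, p=True, x=False, w=True, c=True

Verification: With this assignment, all 30 clauses evaluate to true.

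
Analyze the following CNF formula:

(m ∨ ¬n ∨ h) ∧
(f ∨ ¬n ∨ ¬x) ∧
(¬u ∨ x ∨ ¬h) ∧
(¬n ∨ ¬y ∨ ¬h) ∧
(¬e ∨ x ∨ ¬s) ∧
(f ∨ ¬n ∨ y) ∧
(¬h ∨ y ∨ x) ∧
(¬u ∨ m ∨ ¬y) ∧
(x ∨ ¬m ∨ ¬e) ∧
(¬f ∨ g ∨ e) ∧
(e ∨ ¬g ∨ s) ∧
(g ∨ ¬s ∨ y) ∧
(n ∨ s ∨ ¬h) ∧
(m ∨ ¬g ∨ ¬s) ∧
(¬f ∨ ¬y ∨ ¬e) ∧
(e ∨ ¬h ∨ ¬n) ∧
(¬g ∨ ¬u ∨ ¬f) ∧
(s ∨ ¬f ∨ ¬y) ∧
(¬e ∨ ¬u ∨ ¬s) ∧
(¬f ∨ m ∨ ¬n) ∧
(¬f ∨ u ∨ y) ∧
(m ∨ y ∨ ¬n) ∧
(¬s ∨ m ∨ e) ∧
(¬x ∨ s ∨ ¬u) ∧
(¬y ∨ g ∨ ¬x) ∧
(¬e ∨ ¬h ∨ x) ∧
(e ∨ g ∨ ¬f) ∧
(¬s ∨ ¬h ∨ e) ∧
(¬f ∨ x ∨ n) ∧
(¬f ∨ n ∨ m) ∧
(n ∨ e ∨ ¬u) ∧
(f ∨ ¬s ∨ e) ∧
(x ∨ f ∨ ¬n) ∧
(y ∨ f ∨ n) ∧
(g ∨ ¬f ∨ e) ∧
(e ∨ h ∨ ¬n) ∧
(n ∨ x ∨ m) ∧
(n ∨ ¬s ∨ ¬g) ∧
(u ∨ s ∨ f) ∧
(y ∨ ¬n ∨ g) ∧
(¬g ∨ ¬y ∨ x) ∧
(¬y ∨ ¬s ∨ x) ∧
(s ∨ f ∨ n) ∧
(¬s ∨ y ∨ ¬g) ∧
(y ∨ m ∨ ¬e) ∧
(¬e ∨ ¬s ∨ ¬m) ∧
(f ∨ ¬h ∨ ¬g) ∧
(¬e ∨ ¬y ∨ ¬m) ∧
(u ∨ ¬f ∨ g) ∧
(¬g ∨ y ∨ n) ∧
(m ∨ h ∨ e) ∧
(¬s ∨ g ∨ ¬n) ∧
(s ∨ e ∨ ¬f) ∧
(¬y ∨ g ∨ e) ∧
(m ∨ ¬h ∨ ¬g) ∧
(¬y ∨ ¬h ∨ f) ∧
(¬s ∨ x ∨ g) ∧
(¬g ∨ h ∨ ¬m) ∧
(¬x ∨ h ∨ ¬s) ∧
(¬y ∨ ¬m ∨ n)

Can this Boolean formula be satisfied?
No

No, the formula is not satisfiable.

No assignment of truth values to the variables can make all 60 clauses true simultaneously.

The formula is UNSAT (unsatisfiable).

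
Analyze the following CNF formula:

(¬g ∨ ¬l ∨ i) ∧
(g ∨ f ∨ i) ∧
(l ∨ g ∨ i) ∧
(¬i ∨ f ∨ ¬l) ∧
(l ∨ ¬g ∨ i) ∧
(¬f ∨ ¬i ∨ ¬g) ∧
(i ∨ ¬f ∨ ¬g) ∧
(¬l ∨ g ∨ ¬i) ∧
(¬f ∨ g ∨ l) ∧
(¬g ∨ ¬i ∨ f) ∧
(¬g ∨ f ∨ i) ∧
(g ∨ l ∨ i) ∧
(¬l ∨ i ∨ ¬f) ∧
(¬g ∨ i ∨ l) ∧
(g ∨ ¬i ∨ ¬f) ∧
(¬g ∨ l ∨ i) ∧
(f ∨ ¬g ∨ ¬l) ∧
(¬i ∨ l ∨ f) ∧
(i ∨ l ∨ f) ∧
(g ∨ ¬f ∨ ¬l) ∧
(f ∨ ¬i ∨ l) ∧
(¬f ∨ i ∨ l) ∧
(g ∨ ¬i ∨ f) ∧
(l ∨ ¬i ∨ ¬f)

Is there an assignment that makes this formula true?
No

No, the formula is not satisfiable.

No assignment of truth values to the variables can make all 24 clauses true simultaneously.

The formula is UNSAT (unsatisfiable).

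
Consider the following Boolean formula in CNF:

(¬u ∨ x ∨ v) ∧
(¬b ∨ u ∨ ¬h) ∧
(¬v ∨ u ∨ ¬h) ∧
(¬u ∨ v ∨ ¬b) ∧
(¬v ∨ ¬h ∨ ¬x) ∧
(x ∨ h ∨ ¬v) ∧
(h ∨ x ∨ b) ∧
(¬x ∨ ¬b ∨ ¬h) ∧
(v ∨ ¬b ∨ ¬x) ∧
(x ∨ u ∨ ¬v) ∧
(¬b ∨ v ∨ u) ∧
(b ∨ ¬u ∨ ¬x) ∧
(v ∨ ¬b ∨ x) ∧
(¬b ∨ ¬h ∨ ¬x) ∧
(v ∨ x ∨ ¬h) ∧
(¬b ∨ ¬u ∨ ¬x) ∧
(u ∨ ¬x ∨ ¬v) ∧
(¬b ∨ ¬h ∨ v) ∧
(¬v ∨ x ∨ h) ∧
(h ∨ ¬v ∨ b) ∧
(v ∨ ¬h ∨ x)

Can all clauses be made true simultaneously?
Yes

Yes, the formula is satisfiable.

One satisfying assignment is: x=True, v=False, b=False, h=False, u=False

Verification: With this assignment, all 21 clauses evaluate to true.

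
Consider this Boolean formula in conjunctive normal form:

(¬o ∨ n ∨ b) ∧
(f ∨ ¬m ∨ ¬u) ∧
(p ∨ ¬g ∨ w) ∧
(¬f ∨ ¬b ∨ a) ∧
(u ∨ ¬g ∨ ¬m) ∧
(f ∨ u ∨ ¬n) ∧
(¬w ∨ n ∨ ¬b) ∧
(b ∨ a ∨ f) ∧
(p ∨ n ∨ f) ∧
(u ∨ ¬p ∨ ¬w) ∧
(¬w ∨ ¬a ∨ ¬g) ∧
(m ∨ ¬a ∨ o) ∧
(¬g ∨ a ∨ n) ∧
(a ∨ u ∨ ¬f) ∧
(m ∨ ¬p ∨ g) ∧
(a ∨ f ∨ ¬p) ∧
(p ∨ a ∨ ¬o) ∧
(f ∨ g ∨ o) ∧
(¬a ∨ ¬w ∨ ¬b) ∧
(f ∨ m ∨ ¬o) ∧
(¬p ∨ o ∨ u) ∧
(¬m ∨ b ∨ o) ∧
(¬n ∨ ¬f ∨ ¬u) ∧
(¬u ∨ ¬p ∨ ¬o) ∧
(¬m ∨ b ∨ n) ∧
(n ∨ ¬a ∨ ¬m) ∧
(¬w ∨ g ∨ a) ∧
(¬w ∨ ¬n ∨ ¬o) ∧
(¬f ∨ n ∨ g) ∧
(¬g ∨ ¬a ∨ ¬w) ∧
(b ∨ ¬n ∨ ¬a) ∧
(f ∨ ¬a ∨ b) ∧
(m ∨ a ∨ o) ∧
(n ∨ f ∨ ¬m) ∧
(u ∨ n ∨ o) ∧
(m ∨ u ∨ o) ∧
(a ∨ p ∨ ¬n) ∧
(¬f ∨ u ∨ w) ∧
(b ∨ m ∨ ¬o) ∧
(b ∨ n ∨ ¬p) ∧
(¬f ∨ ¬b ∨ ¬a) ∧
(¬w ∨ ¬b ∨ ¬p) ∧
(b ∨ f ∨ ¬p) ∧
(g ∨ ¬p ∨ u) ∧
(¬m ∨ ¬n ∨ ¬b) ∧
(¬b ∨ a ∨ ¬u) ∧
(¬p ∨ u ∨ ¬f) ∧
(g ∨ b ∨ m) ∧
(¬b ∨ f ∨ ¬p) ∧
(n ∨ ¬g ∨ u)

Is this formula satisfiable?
No

No, the formula is not satisfiable.

No assignment of truth values to the variables can make all 50 clauses true simultaneously.

The formula is UNSAT (unsatisfiable).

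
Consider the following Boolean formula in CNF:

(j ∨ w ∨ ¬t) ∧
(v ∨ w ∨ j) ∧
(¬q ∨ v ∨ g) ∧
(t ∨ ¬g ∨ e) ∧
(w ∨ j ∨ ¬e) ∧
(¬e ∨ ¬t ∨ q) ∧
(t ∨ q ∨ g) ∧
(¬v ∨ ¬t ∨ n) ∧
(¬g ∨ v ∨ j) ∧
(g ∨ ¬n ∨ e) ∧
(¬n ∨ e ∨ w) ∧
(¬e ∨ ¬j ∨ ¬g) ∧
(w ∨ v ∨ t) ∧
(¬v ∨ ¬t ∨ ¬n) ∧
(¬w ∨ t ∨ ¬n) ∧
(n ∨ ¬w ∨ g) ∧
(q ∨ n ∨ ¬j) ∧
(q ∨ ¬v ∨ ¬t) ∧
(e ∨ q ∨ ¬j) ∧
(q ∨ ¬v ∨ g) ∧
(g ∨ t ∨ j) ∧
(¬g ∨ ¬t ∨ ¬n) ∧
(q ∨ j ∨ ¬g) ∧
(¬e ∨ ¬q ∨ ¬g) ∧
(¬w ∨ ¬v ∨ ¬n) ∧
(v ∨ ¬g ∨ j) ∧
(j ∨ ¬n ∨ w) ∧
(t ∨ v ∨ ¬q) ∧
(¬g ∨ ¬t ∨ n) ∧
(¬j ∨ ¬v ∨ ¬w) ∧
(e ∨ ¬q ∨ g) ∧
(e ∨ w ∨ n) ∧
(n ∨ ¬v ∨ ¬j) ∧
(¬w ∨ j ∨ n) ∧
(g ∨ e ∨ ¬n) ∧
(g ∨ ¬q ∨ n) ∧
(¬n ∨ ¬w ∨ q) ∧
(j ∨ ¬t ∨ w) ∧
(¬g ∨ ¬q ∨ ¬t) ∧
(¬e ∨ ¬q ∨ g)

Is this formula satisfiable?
No

No, the formula is not satisfiable.

No assignment of truth values to the variables can make all 40 clauses true simultaneously.

The formula is UNSAT (unsatisfiable).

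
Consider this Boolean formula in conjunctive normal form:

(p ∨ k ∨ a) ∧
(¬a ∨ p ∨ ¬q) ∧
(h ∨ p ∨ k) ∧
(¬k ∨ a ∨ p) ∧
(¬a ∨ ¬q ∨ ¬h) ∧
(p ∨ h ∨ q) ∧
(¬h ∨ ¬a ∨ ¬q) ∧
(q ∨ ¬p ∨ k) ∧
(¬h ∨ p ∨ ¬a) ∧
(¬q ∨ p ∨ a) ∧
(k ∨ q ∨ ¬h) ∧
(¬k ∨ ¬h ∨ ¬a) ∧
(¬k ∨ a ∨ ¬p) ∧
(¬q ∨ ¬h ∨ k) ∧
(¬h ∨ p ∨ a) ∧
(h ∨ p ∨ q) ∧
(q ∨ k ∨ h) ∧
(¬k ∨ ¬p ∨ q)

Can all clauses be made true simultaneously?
Yes

Yes, the formula is satisfiable.

One satisfying assignment is: a=False, p=True, h=False, q=True, k=False

Verification: With this assignment, all 18 clauses evaluate to true.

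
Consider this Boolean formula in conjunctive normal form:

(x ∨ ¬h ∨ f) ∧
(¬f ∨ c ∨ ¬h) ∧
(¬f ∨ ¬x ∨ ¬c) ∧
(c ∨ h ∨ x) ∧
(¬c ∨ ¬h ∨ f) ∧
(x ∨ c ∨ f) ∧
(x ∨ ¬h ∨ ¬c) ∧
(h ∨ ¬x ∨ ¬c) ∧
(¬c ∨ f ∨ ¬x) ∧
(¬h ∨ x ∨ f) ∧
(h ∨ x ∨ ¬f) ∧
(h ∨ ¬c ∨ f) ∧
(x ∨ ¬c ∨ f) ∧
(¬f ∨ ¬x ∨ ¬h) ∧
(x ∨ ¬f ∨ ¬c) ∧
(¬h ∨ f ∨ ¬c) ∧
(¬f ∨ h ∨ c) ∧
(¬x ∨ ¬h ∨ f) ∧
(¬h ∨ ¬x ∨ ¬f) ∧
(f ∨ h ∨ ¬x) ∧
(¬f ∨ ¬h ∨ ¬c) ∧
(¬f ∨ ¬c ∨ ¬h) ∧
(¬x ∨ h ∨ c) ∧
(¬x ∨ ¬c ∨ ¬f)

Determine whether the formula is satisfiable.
No

No, the formula is not satisfiable.

No assignment of truth values to the variables can make all 24 clauses true simultaneously.

The formula is UNSAT (unsatisfiable).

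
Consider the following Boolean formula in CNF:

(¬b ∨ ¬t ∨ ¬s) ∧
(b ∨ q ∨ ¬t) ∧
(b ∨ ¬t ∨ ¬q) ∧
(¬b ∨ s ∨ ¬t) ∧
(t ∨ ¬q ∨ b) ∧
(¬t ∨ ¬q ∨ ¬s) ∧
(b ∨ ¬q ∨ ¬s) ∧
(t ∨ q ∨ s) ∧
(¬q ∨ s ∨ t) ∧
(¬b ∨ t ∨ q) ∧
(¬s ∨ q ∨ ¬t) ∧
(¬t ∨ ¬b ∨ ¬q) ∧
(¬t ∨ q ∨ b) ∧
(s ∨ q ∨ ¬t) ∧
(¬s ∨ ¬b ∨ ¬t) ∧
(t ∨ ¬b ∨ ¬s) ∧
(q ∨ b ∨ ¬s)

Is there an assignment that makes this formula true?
No

No, the formula is not satisfiable.

No assignment of truth values to the variables can make all 17 clauses true simultaneously.

The formula is UNSAT (unsatisfiable).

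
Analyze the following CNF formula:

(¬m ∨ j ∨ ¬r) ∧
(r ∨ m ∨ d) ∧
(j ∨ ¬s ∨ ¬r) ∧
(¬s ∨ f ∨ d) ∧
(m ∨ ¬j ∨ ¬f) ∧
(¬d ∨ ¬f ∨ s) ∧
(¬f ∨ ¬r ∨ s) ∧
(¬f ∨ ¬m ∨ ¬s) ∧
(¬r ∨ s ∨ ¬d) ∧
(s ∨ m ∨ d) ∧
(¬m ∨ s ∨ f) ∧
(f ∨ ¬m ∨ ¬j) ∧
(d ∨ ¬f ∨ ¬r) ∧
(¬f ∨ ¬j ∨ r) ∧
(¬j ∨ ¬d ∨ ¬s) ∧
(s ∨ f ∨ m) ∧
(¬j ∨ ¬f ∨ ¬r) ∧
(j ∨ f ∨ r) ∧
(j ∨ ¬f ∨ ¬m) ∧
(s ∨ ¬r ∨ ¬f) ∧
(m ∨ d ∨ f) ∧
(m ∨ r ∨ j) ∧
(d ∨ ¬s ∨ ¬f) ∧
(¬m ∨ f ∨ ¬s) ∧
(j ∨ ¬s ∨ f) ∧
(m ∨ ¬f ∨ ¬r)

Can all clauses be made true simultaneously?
No

No, the formula is not satisfiable.

No assignment of truth values to the variables can make all 26 clauses true simultaneously.

The formula is UNSAT (unsatisfiable).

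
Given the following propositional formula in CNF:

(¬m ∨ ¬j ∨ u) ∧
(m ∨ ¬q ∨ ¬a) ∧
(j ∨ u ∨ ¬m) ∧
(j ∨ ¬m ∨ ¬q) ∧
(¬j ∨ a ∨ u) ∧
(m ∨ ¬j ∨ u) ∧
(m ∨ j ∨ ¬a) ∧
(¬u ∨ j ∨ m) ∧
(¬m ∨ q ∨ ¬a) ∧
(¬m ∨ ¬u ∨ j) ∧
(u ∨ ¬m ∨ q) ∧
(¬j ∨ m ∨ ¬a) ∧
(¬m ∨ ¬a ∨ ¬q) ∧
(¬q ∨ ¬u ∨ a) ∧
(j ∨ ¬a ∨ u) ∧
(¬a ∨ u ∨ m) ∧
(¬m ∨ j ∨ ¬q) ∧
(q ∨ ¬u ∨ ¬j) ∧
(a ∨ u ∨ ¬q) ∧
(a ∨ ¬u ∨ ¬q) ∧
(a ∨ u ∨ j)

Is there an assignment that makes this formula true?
No

No, the formula is not satisfiable.

No assignment of truth values to the variables can make all 21 clauses true simultaneously.

The formula is UNSAT (unsatisfiable).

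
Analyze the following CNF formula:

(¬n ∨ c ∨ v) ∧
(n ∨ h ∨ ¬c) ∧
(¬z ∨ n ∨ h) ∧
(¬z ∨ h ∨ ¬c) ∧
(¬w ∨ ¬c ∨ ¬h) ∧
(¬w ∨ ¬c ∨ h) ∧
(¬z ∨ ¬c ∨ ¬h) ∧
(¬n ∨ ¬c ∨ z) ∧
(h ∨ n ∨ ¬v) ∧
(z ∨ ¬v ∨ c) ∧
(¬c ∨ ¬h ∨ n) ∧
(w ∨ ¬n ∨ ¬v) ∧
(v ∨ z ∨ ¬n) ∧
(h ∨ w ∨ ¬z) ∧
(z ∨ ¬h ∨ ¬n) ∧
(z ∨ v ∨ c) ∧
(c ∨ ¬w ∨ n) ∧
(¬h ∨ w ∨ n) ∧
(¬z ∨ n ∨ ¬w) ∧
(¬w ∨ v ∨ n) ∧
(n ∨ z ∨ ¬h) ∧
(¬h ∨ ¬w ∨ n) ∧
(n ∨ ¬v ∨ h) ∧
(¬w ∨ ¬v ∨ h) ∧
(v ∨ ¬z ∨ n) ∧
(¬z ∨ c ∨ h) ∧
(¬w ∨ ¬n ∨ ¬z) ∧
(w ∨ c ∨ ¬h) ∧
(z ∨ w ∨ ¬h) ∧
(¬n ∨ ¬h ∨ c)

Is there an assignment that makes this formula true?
No

No, the formula is not satisfiable.

No assignment of truth values to the variables can make all 30 clauses true simultaneously.

The formula is UNSAT (unsatisfiable).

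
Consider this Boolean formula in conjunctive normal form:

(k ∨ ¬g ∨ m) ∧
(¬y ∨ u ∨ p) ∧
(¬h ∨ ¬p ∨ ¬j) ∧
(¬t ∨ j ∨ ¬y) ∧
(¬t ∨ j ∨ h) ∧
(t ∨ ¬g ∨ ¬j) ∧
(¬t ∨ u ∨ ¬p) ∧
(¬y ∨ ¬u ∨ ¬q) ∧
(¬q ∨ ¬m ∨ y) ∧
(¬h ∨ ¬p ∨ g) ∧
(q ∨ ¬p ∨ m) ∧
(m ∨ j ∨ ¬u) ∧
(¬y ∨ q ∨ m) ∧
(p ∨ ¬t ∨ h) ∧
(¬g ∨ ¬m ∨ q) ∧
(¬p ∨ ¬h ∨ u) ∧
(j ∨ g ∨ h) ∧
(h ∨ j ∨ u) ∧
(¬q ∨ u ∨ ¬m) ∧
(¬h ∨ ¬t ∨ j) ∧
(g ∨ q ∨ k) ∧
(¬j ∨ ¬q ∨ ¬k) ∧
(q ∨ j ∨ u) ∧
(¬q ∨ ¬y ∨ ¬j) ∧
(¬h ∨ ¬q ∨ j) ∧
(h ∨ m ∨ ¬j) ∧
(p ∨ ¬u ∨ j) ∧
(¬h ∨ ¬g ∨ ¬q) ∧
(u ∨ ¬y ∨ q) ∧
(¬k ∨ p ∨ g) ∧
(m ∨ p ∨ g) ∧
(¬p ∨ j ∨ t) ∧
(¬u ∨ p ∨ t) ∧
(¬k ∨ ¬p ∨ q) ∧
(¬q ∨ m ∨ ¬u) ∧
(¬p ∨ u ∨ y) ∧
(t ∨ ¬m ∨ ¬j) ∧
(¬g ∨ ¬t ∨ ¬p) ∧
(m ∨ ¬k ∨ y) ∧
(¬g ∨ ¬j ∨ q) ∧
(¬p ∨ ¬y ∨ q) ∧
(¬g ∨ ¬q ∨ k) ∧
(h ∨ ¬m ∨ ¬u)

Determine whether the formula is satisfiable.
No

No, the formula is not satisfiable.

No assignment of truth values to the variables can make all 43 clauses true simultaneously.

The formula is UNSAT (unsatisfiable).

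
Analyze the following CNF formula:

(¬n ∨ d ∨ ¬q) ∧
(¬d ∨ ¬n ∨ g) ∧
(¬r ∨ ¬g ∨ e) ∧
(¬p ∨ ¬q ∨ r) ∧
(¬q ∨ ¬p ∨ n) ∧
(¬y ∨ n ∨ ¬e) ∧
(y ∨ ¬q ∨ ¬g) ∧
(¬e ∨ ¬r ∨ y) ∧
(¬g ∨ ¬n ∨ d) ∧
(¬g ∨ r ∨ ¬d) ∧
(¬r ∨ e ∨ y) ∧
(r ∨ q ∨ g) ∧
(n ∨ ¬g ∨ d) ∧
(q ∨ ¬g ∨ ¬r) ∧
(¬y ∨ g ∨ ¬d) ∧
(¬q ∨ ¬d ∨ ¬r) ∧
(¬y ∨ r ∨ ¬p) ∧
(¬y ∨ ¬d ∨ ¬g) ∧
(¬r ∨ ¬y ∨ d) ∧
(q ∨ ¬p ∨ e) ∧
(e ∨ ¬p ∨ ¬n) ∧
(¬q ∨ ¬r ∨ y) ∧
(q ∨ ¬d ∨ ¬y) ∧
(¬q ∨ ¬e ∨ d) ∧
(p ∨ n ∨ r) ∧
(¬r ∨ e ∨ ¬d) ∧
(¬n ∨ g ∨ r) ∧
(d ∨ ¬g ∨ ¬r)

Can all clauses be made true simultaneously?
No

No, the formula is not satisfiable.

No assignment of truth values to the variables can make all 28 clauses true simultaneously.

The formula is UNSAT (unsatisfiable).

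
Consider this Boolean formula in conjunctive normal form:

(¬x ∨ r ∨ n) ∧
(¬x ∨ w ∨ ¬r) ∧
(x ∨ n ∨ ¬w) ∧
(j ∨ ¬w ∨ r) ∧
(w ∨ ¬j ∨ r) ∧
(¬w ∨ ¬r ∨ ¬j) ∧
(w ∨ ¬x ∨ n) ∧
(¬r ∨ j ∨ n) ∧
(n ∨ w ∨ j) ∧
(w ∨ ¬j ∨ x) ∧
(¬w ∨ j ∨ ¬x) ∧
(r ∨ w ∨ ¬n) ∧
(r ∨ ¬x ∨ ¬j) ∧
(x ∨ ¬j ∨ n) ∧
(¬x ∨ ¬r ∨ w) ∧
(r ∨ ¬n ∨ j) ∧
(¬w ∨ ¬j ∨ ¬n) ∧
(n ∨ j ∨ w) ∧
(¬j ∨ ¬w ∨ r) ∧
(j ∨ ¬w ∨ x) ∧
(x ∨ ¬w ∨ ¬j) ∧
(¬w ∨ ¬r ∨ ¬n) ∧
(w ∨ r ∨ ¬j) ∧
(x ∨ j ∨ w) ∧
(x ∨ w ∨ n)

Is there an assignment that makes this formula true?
No

No, the formula is not satisfiable.

No assignment of truth values to the variables can make all 25 clauses true simultaneously.

The formula is UNSAT (unsatisfiable).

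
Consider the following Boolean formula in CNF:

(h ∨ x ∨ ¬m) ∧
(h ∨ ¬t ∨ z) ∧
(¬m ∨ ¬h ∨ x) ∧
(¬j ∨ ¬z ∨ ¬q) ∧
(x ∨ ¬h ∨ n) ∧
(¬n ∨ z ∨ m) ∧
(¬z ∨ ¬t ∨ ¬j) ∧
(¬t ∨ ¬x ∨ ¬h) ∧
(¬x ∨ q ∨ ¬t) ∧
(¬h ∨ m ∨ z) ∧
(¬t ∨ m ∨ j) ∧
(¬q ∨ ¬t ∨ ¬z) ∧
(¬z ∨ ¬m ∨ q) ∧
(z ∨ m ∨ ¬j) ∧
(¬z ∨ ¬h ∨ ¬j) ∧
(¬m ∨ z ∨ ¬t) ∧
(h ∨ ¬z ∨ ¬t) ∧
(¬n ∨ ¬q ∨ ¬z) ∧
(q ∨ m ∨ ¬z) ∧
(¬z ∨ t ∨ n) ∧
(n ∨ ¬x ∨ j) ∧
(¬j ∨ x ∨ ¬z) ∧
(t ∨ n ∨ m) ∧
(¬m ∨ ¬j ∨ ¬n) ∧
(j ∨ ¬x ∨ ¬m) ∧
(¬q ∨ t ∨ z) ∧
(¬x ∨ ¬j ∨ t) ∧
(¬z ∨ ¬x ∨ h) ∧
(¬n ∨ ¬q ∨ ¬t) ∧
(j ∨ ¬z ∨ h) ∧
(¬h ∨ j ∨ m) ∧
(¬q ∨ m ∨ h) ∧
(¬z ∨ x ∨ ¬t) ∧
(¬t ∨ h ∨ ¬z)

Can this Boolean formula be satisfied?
No

No, the formula is not satisfiable.

No assignment of truth values to the variables can make all 34 clauses true simultaneously.

The formula is UNSAT (unsatisfiable).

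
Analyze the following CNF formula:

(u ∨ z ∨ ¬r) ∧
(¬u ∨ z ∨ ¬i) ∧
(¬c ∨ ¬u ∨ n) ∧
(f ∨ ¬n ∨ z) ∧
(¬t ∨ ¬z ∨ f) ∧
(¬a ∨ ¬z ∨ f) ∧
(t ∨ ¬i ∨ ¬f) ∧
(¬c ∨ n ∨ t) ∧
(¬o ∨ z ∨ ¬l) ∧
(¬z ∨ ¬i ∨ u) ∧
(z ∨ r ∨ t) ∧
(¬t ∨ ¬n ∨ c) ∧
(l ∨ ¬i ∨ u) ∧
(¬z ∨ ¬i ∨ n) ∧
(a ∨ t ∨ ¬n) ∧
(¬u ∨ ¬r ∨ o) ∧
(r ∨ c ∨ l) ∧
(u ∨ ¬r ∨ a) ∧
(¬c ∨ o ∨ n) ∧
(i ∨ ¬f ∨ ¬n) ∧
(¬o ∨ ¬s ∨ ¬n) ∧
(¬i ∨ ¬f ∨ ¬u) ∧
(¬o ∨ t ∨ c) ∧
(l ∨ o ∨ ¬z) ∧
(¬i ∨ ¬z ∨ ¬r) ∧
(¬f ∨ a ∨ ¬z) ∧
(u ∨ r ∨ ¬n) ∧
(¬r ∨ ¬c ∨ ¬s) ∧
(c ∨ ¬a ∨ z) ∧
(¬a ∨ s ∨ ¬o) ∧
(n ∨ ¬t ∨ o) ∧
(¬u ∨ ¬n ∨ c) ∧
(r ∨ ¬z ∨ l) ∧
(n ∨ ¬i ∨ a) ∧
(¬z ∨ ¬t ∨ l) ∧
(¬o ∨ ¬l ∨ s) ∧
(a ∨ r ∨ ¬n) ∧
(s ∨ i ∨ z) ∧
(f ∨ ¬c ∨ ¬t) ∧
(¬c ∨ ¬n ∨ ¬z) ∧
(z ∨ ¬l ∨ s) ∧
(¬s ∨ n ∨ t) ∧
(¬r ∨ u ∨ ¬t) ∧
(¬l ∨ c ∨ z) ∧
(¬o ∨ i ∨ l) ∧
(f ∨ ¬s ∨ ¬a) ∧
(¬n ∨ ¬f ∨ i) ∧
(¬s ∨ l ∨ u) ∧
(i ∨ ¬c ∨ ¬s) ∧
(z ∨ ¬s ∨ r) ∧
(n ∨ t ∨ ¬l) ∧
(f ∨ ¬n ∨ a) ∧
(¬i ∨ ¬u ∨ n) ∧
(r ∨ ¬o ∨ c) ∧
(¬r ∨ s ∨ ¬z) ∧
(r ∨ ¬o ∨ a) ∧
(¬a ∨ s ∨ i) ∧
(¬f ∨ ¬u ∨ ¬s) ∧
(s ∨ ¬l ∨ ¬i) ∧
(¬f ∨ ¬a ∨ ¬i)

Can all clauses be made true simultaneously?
No

No, the formula is not satisfiable.

No assignment of truth values to the variables can make all 60 clauses true simultaneously.

The formula is UNSAT (unsatisfiable).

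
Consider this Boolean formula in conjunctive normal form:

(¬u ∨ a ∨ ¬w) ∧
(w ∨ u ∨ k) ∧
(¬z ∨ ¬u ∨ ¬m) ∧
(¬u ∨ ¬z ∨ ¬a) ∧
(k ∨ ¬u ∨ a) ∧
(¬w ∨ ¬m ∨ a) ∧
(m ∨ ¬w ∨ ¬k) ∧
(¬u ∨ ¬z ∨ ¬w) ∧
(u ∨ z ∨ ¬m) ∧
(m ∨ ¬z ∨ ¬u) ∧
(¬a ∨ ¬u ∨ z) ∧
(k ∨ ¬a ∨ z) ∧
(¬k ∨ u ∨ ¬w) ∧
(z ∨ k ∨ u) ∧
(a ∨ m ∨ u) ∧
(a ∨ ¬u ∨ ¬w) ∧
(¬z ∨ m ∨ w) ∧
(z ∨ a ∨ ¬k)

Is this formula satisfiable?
Yes

Yes, the formula is satisfiable.

One satisfying assignment is: u=False, z=False, k=True, a=True, m=False, w=False

Verification: With this assignment, all 18 clauses evaluate to true.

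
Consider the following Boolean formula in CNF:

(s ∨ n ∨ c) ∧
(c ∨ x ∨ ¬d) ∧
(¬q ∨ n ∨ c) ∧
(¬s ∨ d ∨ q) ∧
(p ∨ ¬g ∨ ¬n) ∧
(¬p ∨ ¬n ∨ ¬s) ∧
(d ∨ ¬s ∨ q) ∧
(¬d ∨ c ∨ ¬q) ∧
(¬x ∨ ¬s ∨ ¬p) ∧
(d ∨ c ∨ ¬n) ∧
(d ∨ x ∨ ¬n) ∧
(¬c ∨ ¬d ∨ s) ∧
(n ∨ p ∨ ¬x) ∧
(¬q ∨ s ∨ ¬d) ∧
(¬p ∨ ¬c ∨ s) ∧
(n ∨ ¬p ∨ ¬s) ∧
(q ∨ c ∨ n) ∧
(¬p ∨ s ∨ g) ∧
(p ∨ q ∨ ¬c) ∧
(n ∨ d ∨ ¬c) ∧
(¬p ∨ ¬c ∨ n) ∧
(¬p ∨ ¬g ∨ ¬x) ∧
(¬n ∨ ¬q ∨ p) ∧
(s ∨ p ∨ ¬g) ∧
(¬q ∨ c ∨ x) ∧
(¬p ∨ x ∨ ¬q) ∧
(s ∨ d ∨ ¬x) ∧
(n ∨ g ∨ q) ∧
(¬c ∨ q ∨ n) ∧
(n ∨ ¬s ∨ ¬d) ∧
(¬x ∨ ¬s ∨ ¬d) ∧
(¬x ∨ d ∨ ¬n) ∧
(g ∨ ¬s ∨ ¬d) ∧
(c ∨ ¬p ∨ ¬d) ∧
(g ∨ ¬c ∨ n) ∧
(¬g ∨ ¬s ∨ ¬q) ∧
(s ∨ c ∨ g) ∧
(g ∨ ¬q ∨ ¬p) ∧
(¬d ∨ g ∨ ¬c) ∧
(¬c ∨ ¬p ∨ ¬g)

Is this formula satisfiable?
No

No, the formula is not satisfiable.

No assignment of truth values to the variables can make all 40 clauses true simultaneously.

The formula is UNSAT (unsatisfiable).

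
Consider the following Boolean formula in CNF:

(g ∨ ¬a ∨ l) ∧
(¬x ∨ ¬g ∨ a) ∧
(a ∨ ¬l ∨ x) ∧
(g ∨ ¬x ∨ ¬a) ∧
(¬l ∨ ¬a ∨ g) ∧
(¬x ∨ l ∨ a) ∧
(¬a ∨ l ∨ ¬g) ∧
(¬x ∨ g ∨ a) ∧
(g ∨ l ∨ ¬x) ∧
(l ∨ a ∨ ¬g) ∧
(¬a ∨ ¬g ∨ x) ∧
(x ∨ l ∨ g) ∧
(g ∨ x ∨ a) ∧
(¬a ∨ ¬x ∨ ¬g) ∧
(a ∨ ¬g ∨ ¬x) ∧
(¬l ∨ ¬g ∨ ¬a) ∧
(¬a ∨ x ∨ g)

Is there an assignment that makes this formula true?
No

No, the formula is not satisfiable.

No assignment of truth values to the variables can make all 17 clauses true simultaneously.

The formula is UNSAT (unsatisfiable).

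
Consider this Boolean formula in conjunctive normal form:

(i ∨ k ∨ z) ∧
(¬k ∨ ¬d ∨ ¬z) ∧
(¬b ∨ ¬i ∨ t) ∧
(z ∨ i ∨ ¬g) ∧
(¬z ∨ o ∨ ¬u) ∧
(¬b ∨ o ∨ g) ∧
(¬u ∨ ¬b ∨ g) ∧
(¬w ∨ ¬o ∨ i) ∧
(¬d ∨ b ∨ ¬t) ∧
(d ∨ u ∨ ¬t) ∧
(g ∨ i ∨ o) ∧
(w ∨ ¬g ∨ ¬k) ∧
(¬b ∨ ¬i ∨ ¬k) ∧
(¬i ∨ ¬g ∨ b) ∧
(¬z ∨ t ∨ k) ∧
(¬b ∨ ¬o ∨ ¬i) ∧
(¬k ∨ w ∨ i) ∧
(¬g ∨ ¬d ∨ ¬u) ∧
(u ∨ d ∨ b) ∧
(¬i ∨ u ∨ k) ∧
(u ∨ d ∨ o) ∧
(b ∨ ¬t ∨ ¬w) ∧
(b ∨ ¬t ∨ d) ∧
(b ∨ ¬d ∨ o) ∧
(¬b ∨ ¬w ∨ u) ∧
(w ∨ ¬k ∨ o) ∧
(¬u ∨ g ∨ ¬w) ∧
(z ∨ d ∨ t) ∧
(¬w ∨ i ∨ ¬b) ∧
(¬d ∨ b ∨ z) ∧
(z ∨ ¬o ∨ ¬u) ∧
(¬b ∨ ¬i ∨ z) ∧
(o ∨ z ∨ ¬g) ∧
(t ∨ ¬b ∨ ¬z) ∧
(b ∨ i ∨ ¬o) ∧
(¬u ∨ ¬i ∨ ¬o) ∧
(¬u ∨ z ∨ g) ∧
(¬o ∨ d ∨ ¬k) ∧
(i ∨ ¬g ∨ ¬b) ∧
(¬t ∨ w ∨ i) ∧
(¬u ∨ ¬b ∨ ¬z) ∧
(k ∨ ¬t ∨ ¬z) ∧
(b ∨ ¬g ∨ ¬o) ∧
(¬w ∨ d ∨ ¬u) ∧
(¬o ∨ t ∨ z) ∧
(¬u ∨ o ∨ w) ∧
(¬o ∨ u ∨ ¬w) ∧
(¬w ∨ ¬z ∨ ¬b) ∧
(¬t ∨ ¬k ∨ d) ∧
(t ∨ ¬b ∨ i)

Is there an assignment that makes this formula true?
No

No, the formula is not satisfiable.

No assignment of truth values to the variables can make all 50 clauses true simultaneously.

The formula is UNSAT (unsatisfiable).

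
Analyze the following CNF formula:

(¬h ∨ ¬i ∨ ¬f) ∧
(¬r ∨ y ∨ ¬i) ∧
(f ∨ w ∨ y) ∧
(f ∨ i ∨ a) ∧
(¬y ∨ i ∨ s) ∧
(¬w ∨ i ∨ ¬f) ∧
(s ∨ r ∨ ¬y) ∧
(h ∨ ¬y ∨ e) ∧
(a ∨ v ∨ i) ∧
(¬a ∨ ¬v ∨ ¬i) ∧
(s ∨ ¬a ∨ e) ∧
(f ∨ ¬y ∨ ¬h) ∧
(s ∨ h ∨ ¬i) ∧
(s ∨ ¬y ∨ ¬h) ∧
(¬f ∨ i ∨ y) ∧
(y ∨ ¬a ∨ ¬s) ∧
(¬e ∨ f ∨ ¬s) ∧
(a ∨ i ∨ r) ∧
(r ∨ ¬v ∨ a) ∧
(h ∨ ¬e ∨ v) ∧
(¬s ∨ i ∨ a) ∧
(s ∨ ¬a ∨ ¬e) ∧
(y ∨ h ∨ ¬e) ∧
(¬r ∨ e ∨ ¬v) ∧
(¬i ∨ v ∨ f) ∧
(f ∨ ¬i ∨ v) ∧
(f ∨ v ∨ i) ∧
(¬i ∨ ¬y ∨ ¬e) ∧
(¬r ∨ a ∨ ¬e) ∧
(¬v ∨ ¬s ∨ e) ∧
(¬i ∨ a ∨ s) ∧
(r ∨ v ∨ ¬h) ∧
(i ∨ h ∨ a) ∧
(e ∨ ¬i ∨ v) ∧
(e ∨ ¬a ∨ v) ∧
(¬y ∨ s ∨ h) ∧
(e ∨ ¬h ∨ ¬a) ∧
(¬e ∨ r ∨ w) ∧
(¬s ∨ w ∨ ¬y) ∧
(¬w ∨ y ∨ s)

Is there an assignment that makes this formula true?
No

No, the formula is not satisfiable.

No assignment of truth values to the variables can make all 40 clauses true simultaneously.

The formula is UNSAT (unsatisfiable).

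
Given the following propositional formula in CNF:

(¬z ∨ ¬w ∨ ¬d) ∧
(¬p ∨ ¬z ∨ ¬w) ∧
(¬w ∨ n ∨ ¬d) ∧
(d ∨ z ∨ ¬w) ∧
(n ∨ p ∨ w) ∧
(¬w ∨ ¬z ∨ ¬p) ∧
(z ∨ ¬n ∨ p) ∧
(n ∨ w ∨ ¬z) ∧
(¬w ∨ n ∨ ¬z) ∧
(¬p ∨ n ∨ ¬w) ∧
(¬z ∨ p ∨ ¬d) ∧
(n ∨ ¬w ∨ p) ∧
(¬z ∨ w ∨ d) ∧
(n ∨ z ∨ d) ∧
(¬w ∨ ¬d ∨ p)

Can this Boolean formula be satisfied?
Yes

Yes, the formula is satisfiable.

One satisfying assignment is: d=False, n=True, w=False, z=False, p=True

Verification: With this assignment, all 15 clauses evaluate to true.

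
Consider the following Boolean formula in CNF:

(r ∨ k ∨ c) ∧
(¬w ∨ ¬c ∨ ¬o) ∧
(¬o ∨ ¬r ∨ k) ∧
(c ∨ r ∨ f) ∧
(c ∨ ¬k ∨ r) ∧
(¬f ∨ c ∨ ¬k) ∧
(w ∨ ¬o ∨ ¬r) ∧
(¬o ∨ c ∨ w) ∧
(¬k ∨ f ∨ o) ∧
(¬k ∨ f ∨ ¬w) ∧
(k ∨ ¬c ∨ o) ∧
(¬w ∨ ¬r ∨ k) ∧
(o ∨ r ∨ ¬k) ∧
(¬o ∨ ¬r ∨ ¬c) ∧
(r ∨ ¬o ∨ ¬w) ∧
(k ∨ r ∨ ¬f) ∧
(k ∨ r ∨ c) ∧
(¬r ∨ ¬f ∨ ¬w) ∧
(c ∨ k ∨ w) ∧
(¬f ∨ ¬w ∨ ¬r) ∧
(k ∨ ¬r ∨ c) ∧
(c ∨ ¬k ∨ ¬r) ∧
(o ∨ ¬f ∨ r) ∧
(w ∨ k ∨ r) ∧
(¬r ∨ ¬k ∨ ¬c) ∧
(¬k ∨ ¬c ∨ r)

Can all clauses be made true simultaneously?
No

No, the formula is not satisfiable.

No assignment of truth values to the variables can make all 26 clauses true simultaneously.

The formula is UNSAT (unsatisfiable).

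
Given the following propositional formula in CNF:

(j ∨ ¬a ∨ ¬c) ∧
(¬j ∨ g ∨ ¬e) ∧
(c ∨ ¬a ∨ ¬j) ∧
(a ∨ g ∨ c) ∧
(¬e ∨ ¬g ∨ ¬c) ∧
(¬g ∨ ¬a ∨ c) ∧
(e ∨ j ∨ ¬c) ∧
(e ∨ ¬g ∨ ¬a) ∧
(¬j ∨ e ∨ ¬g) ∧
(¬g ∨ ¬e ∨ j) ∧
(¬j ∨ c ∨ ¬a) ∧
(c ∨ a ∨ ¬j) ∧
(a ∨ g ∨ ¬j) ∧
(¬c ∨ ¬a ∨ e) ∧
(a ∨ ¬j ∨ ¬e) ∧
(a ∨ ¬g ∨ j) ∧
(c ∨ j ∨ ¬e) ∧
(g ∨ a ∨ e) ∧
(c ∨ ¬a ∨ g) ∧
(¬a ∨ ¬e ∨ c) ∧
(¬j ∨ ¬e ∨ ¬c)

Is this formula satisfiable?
Yes

Yes, the formula is satisfiable.

One satisfying assignment is: a=False, g=False, e=True, j=False, c=True

Verification: With this assignment, all 21 clauses evaluate to true.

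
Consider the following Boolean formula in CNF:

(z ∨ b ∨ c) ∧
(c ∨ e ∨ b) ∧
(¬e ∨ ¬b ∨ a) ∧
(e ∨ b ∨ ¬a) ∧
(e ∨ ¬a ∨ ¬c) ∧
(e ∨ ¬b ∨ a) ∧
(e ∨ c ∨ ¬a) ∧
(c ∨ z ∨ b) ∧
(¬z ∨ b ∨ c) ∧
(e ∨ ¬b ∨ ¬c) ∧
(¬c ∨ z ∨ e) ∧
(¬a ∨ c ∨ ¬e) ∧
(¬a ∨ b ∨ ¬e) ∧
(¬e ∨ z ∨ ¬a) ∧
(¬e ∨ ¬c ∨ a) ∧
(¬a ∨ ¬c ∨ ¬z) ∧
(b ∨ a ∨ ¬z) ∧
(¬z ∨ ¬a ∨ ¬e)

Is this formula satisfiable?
No

No, the formula is not satisfiable.

No assignment of truth values to the variables can make all 18 clauses true simultaneously.

The formula is UNSAT (unsatisfiable).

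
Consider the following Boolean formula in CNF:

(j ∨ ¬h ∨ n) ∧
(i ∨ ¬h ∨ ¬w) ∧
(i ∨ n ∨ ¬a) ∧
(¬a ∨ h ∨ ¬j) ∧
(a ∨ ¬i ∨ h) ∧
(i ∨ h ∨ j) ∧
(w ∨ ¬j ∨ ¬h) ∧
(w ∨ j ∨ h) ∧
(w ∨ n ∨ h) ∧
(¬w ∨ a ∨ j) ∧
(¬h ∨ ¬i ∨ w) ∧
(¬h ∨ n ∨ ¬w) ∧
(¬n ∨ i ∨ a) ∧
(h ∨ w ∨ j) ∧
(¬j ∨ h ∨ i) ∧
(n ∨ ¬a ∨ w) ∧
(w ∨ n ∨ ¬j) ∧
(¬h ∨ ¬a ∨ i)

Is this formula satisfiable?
Yes

Yes, the formula is satisfiable.

One satisfying assignment is: h=False, i=True, n=False, a=True, w=True, j=False

Verification: With this assignment, all 18 clauses evaluate to true.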